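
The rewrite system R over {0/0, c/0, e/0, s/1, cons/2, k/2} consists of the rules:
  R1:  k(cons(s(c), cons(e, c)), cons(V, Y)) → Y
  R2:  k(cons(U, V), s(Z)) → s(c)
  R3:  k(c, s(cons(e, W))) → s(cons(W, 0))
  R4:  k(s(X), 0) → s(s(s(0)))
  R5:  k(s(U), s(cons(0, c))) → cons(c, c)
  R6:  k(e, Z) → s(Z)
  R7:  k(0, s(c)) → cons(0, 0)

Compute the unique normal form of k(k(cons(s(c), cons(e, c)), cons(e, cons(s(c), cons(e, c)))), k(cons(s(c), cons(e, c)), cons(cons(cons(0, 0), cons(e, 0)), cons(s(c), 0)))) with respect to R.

0

1. k(k(cons(s(c), cons(e, c)), cons(e, cons(s(c), cons(e, c)))), k(cons(s(c), cons(e, c)), cons(cons(cons(0, 0), cons(e, 0)), cons(s(c), 0))))  →  k(cons(s(c), cons(e, c)), k(cons(s(c), cons(e, c)), cons(cons(cons(0, 0), cons(e, 0)), cons(s(c), 0))))   [R1 at 1]
2. k(cons(s(c), cons(e, c)), k(cons(s(c), cons(e, c)), cons(cons(cons(0, 0), cons(e, 0)), cons(s(c), 0))))  →  k(cons(s(c), cons(e, c)), cons(s(c), 0))   [R1 at 2]
3. k(cons(s(c), cons(e, c)), cons(s(c), 0))  →  0   [R1 at ε]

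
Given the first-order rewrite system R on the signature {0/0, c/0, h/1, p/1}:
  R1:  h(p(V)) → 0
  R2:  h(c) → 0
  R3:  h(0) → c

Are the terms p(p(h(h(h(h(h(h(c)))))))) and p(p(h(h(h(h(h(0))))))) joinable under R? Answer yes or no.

Reduce t₁ = p(p(h(h(h(h(h(h(c)))))))):
1. p(p(h(h(h(h(h(h(c))))))))  →  p(p(h(h(h(h(h(0)))))))   [R2 at 1.1.1.1.1.1.1]
2. p(p(h(h(h(h(h(0)))))))  →  p(p(h(h(h(h(c))))))   [R3 at 1.1.1.1.1.1]
3. p(p(h(h(h(h(c))))))  →  p(p(h(h(h(0)))))   [R2 at 1.1.1.1.1]
4. p(p(h(h(h(0)))))  →  p(p(h(h(c))))   [R3 at 1.1.1.1]
5. p(p(h(h(c))))  →  p(p(h(0)))   [R2 at 1.1.1]
6. p(p(h(0)))  →  p(p(c))   [R3 at 1.1]

Reduce t₂ = p(p(h(h(h(h(h(0))))))):
1. p(p(h(h(h(h(h(0)))))))  →  p(p(h(h(h(h(c))))))   [R3 at 1.1.1.1.1.1]
2. p(p(h(h(h(h(c))))))  →  p(p(h(h(h(0)))))   [R2 at 1.1.1.1.1]
3. p(p(h(h(h(0)))))  →  p(p(h(h(c))))   [R3 at 1.1.1.1]
4. p(p(h(h(c))))  →  p(p(h(0)))   [R2 at 1.1.1]
5. p(p(h(0)))  →  p(p(c))   [R3 at 1.1]

yes — NF(t₁) = p(p(c)), NF(t₂) = p(p(c))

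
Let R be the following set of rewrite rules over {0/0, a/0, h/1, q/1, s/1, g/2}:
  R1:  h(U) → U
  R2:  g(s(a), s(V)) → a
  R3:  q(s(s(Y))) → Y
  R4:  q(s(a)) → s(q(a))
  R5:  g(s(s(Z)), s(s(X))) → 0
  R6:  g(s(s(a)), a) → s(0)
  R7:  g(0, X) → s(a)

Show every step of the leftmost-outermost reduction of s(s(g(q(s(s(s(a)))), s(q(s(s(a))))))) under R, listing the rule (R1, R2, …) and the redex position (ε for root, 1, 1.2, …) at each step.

s(s(a))

1. s(s(g(q(s(s(s(a)))), s(q(s(s(a)))))))  →  s(s(g(s(a), s(q(s(s(a)))))))   [R3 at 1.1.1]
2. s(s(g(s(a), s(q(s(s(a)))))))  →  s(s(a))   [R2 at 1.1]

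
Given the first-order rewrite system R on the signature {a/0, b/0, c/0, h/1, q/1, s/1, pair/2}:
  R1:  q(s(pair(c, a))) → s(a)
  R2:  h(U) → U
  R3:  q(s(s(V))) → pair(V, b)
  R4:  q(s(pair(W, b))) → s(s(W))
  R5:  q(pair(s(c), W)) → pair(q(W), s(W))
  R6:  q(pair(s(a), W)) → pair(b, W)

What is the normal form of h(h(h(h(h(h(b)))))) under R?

b

1. h(h(h(h(h(h(b))))))  →  h(h(h(h(h(b)))))   [R2 at ε]
2. h(h(h(h(h(b)))))  →  h(h(h(h(b))))   [R2 at ε]
3. h(h(h(h(b))))  →  h(h(h(b)))   [R2 at ε]
4. h(h(h(b)))  →  h(h(b))   [R2 at ε]
5. h(h(b))  →  h(b)   [R2 at ε]
6. h(b)  →  b   [R2 at ε]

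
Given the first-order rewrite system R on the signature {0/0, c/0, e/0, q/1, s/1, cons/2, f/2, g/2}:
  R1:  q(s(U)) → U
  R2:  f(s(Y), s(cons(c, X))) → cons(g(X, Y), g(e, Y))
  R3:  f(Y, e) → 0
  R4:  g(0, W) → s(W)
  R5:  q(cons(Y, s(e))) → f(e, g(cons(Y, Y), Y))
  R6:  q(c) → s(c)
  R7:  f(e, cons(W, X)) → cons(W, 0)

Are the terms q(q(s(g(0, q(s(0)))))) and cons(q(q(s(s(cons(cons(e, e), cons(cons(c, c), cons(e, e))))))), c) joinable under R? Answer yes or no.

Reduce t₁ = q(q(s(g(0, q(s(0)))))):
1. q(q(s(g(0, q(s(0))))))  →  q(g(0, q(s(0))))   [R1 at 1]
2. q(g(0, q(s(0))))  →  q(s(q(s(0))))   [R4 at 1]
3. q(s(q(s(0))))  →  q(s(0))   [R1 at ε]
4. q(s(0))  →  0   [R1 at ε]

Reduce t₂ = cons(q(q(s(s(cons(cons(e, e), cons(cons(c, c), cons(e, e))))))), c):
1. cons(q(q(s(s(cons(cons(e, e), cons(cons(c, c), cons(e, e))))))), c)  →  cons(q(s(cons(cons(e, e), cons(cons(c, c), cons(e, e))))), c)   [R1 at 1.1]
2. cons(q(s(cons(cons(e, e), cons(cons(c, c), cons(e, e))))), c)  →  cons(cons(cons(e, e), cons(cons(c, c), cons(e, e))), c)   [R1 at 1]

no — NF(t₁) = 0, NF(t₂) = cons(cons(cons(e, e), cons(cons(c, c), cons(e, e))), c)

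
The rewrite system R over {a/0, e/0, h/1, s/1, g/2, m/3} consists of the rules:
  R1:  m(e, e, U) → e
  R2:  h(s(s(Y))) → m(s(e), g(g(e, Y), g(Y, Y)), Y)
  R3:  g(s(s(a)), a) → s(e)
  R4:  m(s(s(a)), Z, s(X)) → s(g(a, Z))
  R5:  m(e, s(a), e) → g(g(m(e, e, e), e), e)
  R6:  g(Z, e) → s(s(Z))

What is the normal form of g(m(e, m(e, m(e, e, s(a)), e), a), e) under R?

1. g(m(e, m(e, m(e, e, s(a)), e), a), e)  →  s(s(m(e, m(e, m(e, e, s(a)), e), a)))   [R6 at ε]
2. s(s(m(e, m(e, m(e, e, s(a)), e), a)))  →  s(s(m(e, m(e, e, e), a)))   [R1 at 1.1.2.2]
3. s(s(m(e, m(e, e, e), a)))  →  s(s(m(e, e, a)))   [R1 at 1.1.2]
4. s(s(m(e, e, a)))  →  s(s(e))   [R1 at 1.1]

s(s(e))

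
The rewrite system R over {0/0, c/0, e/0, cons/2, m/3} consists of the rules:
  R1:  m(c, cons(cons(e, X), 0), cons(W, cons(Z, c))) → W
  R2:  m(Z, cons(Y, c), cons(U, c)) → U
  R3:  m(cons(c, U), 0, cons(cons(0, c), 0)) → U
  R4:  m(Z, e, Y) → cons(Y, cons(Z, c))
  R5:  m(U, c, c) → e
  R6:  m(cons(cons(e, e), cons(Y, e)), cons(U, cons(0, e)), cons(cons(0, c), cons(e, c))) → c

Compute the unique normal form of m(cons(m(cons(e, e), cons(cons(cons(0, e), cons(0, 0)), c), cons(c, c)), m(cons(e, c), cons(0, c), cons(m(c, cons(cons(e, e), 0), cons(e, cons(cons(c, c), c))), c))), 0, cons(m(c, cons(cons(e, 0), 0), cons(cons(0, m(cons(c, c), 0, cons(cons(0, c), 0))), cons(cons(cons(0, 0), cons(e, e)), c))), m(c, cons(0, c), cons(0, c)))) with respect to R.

1. m(cons(m(cons(e, e), cons(cons(cons(0, e), cons(0, 0)), c), cons(c, c)), m(cons(e, c), cons(0, c), cons(m(c, cons(cons(e, e), 0), cons(e, cons(cons(c, c), c))), c))), 0, cons(m(c, cons(cons(e, 0), 0), cons(cons(0, m(cons(c, c), 0, cons(cons(0, c), 0))), cons(cons(cons(0, 0), cons(e, e)), c))), m(c, cons(0, c), cons(0, c))))  →  m(cons(c, m(cons(e, c), cons(0, c), cons(m(c, cons(cons(e, e), 0), cons(e, cons(cons(c, c), c))), c))), 0, cons(m(c, cons(cons(e, 0), 0), cons(cons(0, m(cons(c, c), 0, cons(cons(0, c), 0))), cons(cons(cons(0, 0), cons(e, e)), c))), m(c, cons(0, c), cons(0, c))))   [R2 at 1.1]
2. m(cons(c, m(cons(e, c), cons(0, c), cons(m(c, cons(cons(e, e), 0), cons(e, cons(cons(c, c), c))), c))), 0, cons(m(c, cons(cons(e, 0), 0), cons(cons(0, m(cons(c, c), 0, cons(cons(0, c), 0))), cons(cons(cons(0, 0), cons(e, e)), c))), m(c, cons(0, c), cons(0, c))))  →  m(cons(c, m(c, cons(cons(e, e), 0), cons(e, cons(cons(c, c), c)))), 0, cons(m(c, cons(cons(e, 0), 0), cons(cons(0, m(cons(c, c), 0, cons(cons(0, c), 0))), cons(cons(cons(0, 0), cons(e, e)), c))), m(c, cons(0, c), cons(0, c))))   [R2 at 1.2]
3. m(cons(c, m(c, cons(cons(e, e), 0), cons(e, cons(cons(c, c), c)))), 0, cons(m(c, cons(cons(e, 0), 0), cons(cons(0, m(cons(c, c), 0, cons(cons(0, c), 0))), cons(cons(cons(0, 0), cons(e, e)), c))), m(c, cons(0, c), cons(0, c))))  →  m(cons(c, e), 0, cons(m(c, cons(cons(e, 0), 0), cons(cons(0, m(cons(c, c), 0, cons(cons(0, c), 0))), cons(cons(cons(0, 0), cons(e, e)), c))), m(c, cons(0, c), cons(0, c))))   [R1 at 1.2]
4. m(cons(c, e), 0, cons(m(c, cons(cons(e, 0), 0), cons(cons(0, m(cons(c, c), 0, cons(cons(0, c), 0))), cons(cons(cons(0, 0), cons(e, e)), c))), m(c, cons(0, c), cons(0, c))))  →  m(cons(c, e), 0, cons(cons(0, m(cons(c, c), 0, cons(cons(0, c), 0))), m(c, cons(0, c), cons(0, c))))   [R1 at 3.1]
5. m(cons(c, e), 0, cons(cons(0, m(cons(c, c), 0, cons(cons(0, c), 0))), m(c, cons(0, c), cons(0, c))))  →  m(cons(c, e), 0, cons(cons(0, c), m(c, cons(0, c), cons(0, c))))   [R3 at 3.1.2]
6. m(cons(c, e), 0, cons(cons(0, c), m(c, cons(0, c), cons(0, c))))  →  m(cons(c, e), 0, cons(cons(0, c), 0))   [R2 at 3.2]
7. m(cons(c, e), 0, cons(cons(0, c), 0))  →  e   [R3 at ε]

e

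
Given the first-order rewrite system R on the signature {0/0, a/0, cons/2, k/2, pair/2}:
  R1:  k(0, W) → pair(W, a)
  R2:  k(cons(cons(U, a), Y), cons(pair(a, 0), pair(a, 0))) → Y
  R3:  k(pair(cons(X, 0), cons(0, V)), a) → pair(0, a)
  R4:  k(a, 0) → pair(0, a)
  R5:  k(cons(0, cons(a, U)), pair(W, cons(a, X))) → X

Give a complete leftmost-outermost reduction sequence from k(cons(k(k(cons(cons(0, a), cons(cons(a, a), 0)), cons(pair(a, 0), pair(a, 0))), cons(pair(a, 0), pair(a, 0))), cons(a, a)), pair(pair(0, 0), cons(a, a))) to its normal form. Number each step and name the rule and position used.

a

1. k(cons(k(k(cons(cons(0, a), cons(cons(a, a), 0)), cons(pair(a, 0), pair(a, 0))), cons(pair(a, 0), pair(a, 0))), cons(a, a)), pair(pair(0, 0), cons(a, a)))  →  k(cons(k(cons(cons(a, a), 0), cons(pair(a, 0), pair(a, 0))), cons(a, a)), pair(pair(0, 0), cons(a, a)))   [R2 at 1.1.1]
2. k(cons(k(cons(cons(a, a), 0), cons(pair(a, 0), pair(a, 0))), cons(a, a)), pair(pair(0, 0), cons(a, a)))  →  k(cons(0, cons(a, a)), pair(pair(0, 0), cons(a, a)))   [R2 at 1.1]
3. k(cons(0, cons(a, a)), pair(pair(0, 0), cons(a, a)))  →  a   [R5 at ε]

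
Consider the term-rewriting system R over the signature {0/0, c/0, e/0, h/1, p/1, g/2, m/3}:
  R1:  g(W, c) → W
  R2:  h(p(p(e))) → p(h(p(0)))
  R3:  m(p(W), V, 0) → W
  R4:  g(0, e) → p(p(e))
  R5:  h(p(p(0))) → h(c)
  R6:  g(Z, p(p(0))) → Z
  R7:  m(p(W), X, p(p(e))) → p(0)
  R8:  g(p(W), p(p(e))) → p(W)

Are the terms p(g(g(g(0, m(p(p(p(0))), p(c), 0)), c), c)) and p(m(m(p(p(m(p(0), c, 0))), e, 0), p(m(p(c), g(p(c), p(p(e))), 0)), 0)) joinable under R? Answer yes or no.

Reduce t₁ = p(g(g(g(0, m(p(p(p(0))), p(c), 0)), c), c)):
1. p(g(g(g(0, m(p(p(p(0))), p(c), 0)), c), c))  →  p(g(g(0, m(p(p(p(0))), p(c), 0)), c))   [R1 at 1]
2. p(g(g(0, m(p(p(p(0))), p(c), 0)), c))  →  p(g(0, m(p(p(p(0))), p(c), 0)))   [R1 at 1]
3. p(g(0, m(p(p(p(0))), p(c), 0)))  →  p(g(0, p(p(0))))   [R3 at 1.2]
4. p(g(0, p(p(0))))  →  p(0)   [R6 at 1]

Reduce t₂ = p(m(m(p(p(m(p(0), c, 0))), e, 0), p(m(p(c), g(p(c), p(p(e))), 0)), 0)):
1. p(m(m(p(p(m(p(0), c, 0))), e, 0), p(m(p(c), g(p(c), p(p(e))), 0)), 0))  →  p(m(p(m(p(0), c, 0)), p(m(p(c), g(p(c), p(p(e))), 0)), 0))   [R3 at 1.1]
2. p(m(p(m(p(0), c, 0)), p(m(p(c), g(p(c), p(p(e))), 0)), 0))  →  p(m(p(0), c, 0))   [R3 at 1]
3. p(m(p(0), c, 0))  →  p(0)   [R3 at 1]

yes — NF(t₁) = p(0), NF(t₂) = p(0)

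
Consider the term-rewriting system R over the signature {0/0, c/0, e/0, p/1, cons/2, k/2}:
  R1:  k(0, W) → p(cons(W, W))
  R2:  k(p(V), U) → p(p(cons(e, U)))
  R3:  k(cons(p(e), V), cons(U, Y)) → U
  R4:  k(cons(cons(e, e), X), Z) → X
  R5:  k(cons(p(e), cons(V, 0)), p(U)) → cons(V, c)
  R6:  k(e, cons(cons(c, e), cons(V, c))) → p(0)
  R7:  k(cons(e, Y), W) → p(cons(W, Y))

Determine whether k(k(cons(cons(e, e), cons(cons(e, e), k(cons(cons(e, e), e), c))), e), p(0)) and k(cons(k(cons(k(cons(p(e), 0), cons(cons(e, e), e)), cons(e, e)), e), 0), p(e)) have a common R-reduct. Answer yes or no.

no — NF(t₁) = e, NF(t₂) = 0

Reduce t₁ = k(k(cons(cons(e, e), cons(cons(e, e), k(cons(cons(e, e), e), c))), e), p(0)):
1. k(k(cons(cons(e, e), cons(cons(e, e), k(cons(cons(e, e), e), c))), e), p(0))  →  k(cons(cons(e, e), k(cons(cons(e, e), e), c)), p(0))   [R4 at 1]
2. k(cons(cons(e, e), k(cons(cons(e, e), e), c)), p(0))  →  k(cons(cons(e, e), e), c)   [R4 at ε]
3. k(cons(cons(e, e), e), c)  →  e   [R4 at ε]

Reduce t₂ = k(cons(k(cons(k(cons(p(e), 0), cons(cons(e, e), e)), cons(e, e)), e), 0), p(e)):
1. k(cons(k(cons(k(cons(p(e), 0), cons(cons(e, e), e)), cons(e, e)), e), 0), p(e))  →  k(cons(k(cons(cons(e, e), cons(e, e)), e), 0), p(e))   [R3 at 1.1.1.1]
2. k(cons(k(cons(cons(e, e), cons(e, e)), e), 0), p(e))  →  k(cons(cons(e, e), 0), p(e))   [R4 at 1.1]
3. k(cons(cons(e, e), 0), p(e))  →  0   [R4 at ε]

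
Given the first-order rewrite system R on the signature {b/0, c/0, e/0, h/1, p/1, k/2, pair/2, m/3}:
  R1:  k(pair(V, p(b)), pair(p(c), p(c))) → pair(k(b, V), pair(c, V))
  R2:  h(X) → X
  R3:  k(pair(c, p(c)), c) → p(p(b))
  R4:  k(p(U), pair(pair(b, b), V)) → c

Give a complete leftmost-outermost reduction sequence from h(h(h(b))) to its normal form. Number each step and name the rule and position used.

1. h(h(h(b)))  →  h(h(b))   [R2 at ε]
2. h(h(b))  →  h(b)   [R2 at ε]
3. h(b)  →  b   [R2 at ε]

b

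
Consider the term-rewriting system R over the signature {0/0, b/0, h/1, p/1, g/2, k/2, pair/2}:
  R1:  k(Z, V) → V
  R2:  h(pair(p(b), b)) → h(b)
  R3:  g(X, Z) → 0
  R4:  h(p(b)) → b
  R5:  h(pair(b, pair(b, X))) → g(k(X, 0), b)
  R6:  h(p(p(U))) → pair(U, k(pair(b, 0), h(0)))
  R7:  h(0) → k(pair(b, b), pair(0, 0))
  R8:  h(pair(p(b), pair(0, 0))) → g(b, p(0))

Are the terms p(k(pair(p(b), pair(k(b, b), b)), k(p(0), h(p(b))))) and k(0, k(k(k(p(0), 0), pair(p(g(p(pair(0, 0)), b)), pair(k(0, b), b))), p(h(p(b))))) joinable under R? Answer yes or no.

Reduce t₁ = p(k(pair(p(b), pair(k(b, b), b)), k(p(0), h(p(b))))):
1. p(k(pair(p(b), pair(k(b, b), b)), k(p(0), h(p(b)))))  →  p(k(p(0), h(p(b))))   [R1 at 1]
2. p(k(p(0), h(p(b))))  →  p(h(p(b)))   [R1 at 1]
3. p(h(p(b)))  →  p(b)   [R4 at 1]

Reduce t₂ = k(0, k(k(k(p(0), 0), pair(p(g(p(pair(0, 0)), b)), pair(k(0, b), b))), p(h(p(b))))):
1. k(0, k(k(k(p(0), 0), pair(p(g(p(pair(0, 0)), b)), pair(k(0, b), b))), p(h(p(b)))))  →  k(k(k(p(0), 0), pair(p(g(p(pair(0, 0)), b)), pair(k(0, b), b))), p(h(p(b))))   [R1 at ε]
2. k(k(k(p(0), 0), pair(p(g(p(pair(0, 0)), b)), pair(k(0, b), b))), p(h(p(b))))  →  p(h(p(b)))   [R1 at ε]
3. p(h(p(b)))  →  p(b)   [R4 at 1]

yes — NF(t₁) = p(b), NF(t₂) = p(b)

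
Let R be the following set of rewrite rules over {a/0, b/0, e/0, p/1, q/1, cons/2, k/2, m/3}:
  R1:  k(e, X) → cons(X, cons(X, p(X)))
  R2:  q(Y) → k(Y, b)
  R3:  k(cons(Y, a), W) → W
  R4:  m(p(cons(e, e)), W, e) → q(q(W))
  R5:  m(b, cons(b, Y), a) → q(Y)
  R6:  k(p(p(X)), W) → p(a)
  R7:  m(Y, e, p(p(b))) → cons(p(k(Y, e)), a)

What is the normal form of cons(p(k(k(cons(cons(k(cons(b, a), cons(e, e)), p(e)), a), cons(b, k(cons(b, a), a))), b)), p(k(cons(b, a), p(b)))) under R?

cons(p(b), p(p(b)))

1. cons(p(k(k(cons(cons(k(cons(b, a), cons(e, e)), p(e)), a), cons(b, k(cons(b, a), a))), b)), p(k(cons(b, a), p(b))))  →  cons(p(k(cons(b, k(cons(b, a), a)), b)), p(k(cons(b, a), p(b))))   [R3 at 1.1.1]
2. cons(p(k(cons(b, k(cons(b, a), a)), b)), p(k(cons(b, a), p(b))))  →  cons(p(k(cons(b, a), b)), p(k(cons(b, a), p(b))))   [R3 at 1.1.1.2]
3. cons(p(k(cons(b, a), b)), p(k(cons(b, a), p(b))))  →  cons(p(b), p(k(cons(b, a), p(b))))   [R3 at 1.1]
4. cons(p(b), p(k(cons(b, a), p(b))))  →  cons(p(b), p(p(b)))   [R3 at 2.1]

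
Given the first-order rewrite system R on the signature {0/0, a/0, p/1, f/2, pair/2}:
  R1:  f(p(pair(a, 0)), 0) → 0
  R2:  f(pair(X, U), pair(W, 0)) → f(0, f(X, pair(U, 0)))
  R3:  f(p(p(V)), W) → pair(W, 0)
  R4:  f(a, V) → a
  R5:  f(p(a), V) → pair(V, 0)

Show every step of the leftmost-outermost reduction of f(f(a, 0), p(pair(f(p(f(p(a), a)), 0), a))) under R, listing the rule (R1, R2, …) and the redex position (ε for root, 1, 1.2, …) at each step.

1. f(f(a, 0), p(pair(f(p(f(p(a), a)), 0), a)))  →  f(a, p(pair(f(p(f(p(a), a)), 0), a)))   [R4 at 1]
2. f(a, p(pair(f(p(f(p(a), a)), 0), a)))  →  a   [R4 at ε]

a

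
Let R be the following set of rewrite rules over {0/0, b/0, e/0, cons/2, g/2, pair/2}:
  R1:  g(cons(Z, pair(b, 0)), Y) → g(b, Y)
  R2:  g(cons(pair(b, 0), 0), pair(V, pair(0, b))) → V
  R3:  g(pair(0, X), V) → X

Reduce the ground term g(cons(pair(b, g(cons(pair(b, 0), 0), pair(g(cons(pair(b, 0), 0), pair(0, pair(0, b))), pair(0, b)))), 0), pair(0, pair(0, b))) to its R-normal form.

1. g(cons(pair(b, g(cons(pair(b, 0), 0), pair(g(cons(pair(b, 0), 0), pair(0, pair(0, b))), pair(0, b)))), 0), pair(0, pair(0, b)))  →  g(cons(pair(b, g(cons(pair(b, 0), 0), pair(0, pair(0, b)))), 0), pair(0, pair(0, b)))   [R2 at 1.1.2]
2. g(cons(pair(b, g(cons(pair(b, 0), 0), pair(0, pair(0, b)))), 0), pair(0, pair(0, b)))  →  g(cons(pair(b, 0), 0), pair(0, pair(0, b)))   [R2 at 1.1.2]
3. g(cons(pair(b, 0), 0), pair(0, pair(0, b)))  →  0   [R2 at ε]

0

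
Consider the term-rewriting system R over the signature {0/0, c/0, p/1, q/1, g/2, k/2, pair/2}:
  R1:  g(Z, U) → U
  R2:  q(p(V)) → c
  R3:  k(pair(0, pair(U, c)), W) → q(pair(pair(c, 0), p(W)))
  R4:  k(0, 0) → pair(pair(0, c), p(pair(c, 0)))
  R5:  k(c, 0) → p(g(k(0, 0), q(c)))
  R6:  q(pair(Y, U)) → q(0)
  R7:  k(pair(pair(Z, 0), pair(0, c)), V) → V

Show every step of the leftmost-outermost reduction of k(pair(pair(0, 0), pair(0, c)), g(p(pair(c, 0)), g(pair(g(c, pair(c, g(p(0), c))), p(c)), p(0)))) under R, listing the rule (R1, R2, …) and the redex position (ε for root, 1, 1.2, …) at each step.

1. k(pair(pair(0, 0), pair(0, c)), g(p(pair(c, 0)), g(pair(g(c, pair(c, g(p(0), c))), p(c)), p(0))))  →  g(p(pair(c, 0)), g(pair(g(c, pair(c, g(p(0), c))), p(c)), p(0)))   [R7 at ε]
2. g(p(pair(c, 0)), g(pair(g(c, pair(c, g(p(0), c))), p(c)), p(0)))  →  g(pair(g(c, pair(c, g(p(0), c))), p(c)), p(0))   [R1 at ε]
3. g(pair(g(c, pair(c, g(p(0), c))), p(c)), p(0))  →  p(0)   [R1 at ε]

p(0)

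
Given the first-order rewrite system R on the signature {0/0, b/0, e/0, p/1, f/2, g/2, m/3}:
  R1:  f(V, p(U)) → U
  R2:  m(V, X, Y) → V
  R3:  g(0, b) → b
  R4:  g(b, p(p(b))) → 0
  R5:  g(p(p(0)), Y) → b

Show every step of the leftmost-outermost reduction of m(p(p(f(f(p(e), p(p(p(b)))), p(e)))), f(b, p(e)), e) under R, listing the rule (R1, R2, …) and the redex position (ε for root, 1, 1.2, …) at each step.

p(p(e))

1. m(p(p(f(f(p(e), p(p(p(b)))), p(e)))), f(b, p(e)), e)  →  p(p(f(f(p(e), p(p(p(b)))), p(e))))   [R2 at ε]
2. p(p(f(f(p(e), p(p(p(b)))), p(e))))  →  p(p(e))   [R1 at 1.1]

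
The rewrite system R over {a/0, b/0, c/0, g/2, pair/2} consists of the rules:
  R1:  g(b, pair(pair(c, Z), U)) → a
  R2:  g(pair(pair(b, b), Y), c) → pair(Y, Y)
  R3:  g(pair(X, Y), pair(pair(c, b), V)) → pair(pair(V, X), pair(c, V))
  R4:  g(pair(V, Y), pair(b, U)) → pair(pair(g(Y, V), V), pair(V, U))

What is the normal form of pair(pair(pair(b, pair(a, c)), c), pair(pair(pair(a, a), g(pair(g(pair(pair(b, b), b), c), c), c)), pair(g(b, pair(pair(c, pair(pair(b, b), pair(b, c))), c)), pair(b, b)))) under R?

1. pair(pair(pair(b, pair(a, c)), c), pair(pair(pair(a, a), g(pair(g(pair(pair(b, b), b), c), c), c)), pair(g(b, pair(pair(c, pair(pair(b, b), pair(b, c))), c)), pair(b, b))))  →  pair(pair(pair(b, pair(a, c)), c), pair(pair(pair(a, a), g(pair(pair(b, b), c), c)), pair(g(b, pair(pair(c, pair(pair(b, b), pair(b, c))), c)), pair(b, b))))   [R2 at 2.1.2.1.1]
2. pair(pair(pair(b, pair(a, c)), c), pair(pair(pair(a, a), g(pair(pair(b, b), c), c)), pair(g(b, pair(pair(c, pair(pair(b, b), pair(b, c))), c)), pair(b, b))))  →  pair(pair(pair(b, pair(a, c)), c), pair(pair(pair(a, a), pair(c, c)), pair(g(b, pair(pair(c, pair(pair(b, b), pair(b, c))), c)), pair(b, b))))   [R2 at 2.1.2]
3. pair(pair(pair(b, pair(a, c)), c), pair(pair(pair(a, a), pair(c, c)), pair(g(b, pair(pair(c, pair(pair(b, b), pair(b, c))), c)), pair(b, b))))  →  pair(pair(pair(b, pair(a, c)), c), pair(pair(pair(a, a), pair(c, c)), pair(a, pair(b, b))))   [R1 at 2.2.1]

pair(pair(pair(b, pair(a, c)), c), pair(pair(pair(a, a), pair(c, c)), pair(a, pair(b, b))))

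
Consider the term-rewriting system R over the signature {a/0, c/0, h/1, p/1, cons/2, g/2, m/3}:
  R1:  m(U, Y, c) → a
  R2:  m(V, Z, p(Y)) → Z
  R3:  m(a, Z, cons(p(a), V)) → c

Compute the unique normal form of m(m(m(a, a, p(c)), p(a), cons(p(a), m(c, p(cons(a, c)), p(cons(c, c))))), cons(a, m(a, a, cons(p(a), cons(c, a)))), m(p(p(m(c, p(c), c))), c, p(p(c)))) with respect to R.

1. m(m(m(a, a, p(c)), p(a), cons(p(a), m(c, p(cons(a, c)), p(cons(c, c))))), cons(a, m(a, a, cons(p(a), cons(c, a)))), m(p(p(m(c, p(c), c))), c, p(p(c))))  →  m(m(a, p(a), cons(p(a), m(c, p(cons(a, c)), p(cons(c, c))))), cons(a, m(a, a, cons(p(a), cons(c, a)))), m(p(p(m(c, p(c), c))), c, p(p(c))))   [R2 at 1.1]
2. m(m(a, p(a), cons(p(a), m(c, p(cons(a, c)), p(cons(c, c))))), cons(a, m(a, a, cons(p(a), cons(c, a)))), m(p(p(m(c, p(c), c))), c, p(p(c))))  →  m(c, cons(a, m(a, a, cons(p(a), cons(c, a)))), m(p(p(m(c, p(c), c))), c, p(p(c))))   [R3 at 1]
3. m(c, cons(a, m(a, a, cons(p(a), cons(c, a)))), m(p(p(m(c, p(c), c))), c, p(p(c))))  →  m(c, cons(a, c), m(p(p(m(c, p(c), c))), c, p(p(c))))   [R3 at 2.2]
4. m(c, cons(a, c), m(p(p(m(c, p(c), c))), c, p(p(c))))  →  m(c, cons(a, c), c)   [R2 at 3]
5. m(c, cons(a, c), c)  →  a   [R1 at ε]

a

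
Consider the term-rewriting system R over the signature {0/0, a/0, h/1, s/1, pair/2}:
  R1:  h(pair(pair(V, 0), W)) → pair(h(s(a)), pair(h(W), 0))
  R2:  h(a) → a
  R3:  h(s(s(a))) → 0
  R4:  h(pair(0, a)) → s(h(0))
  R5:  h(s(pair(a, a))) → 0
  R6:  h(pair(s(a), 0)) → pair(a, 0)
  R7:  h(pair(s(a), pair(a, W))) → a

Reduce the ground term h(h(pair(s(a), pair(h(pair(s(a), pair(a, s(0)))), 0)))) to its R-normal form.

1. h(h(pair(s(a), pair(h(pair(s(a), pair(a, s(0)))), 0))))  →  h(h(pair(s(a), pair(a, 0))))   [R7 at 1.1.2.1]
2. h(h(pair(s(a), pair(a, 0))))  →  h(a)   [R7 at 1]
3. h(a)  →  a   [R2 at ε]

a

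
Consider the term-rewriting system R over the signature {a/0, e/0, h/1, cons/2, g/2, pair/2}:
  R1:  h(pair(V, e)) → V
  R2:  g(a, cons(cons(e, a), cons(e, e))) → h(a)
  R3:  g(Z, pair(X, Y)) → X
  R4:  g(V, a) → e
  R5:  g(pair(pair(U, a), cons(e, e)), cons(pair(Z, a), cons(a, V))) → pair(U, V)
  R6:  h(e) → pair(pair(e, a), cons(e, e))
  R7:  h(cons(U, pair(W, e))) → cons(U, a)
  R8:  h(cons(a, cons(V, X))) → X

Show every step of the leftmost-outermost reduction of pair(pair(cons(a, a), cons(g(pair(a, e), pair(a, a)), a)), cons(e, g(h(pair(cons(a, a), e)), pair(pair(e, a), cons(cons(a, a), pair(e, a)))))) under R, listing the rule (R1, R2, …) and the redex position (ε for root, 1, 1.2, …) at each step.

1. pair(pair(cons(a, a), cons(g(pair(a, e), pair(a, a)), a)), cons(e, g(h(pair(cons(a, a), e)), pair(pair(e, a), cons(cons(a, a), pair(e, a))))))  →  pair(pair(cons(a, a), cons(a, a)), cons(e, g(h(pair(cons(a, a), e)), pair(pair(e, a), cons(cons(a, a), pair(e, a))))))   [R3 at 1.2.1]
2. pair(pair(cons(a, a), cons(a, a)), cons(e, g(h(pair(cons(a, a), e)), pair(pair(e, a), cons(cons(a, a), pair(e, a))))))  →  pair(pair(cons(a, a), cons(a, a)), cons(e, pair(e, a)))   [R3 at 2.2]

pair(pair(cons(a, a), cons(a, a)), cons(e, pair(e, a)))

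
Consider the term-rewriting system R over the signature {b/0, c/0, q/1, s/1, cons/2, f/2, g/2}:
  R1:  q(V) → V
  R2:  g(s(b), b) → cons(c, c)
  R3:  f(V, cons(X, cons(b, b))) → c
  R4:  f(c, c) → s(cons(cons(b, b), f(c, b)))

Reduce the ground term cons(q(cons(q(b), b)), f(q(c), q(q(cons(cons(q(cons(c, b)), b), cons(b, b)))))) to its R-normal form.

cons(cons(b, b), c)

1. cons(q(cons(q(b), b)), f(q(c), q(q(cons(cons(q(cons(c, b)), b), cons(b, b))))))  →  cons(cons(q(b), b), f(q(c), q(q(cons(cons(q(cons(c, b)), b), cons(b, b))))))   [R1 at 1]
2. cons(cons(q(b), b), f(q(c), q(q(cons(cons(q(cons(c, b)), b), cons(b, b))))))  →  cons(cons(b, b), f(q(c), q(q(cons(cons(q(cons(c, b)), b), cons(b, b))))))   [R1 at 1.1]
3. cons(cons(b, b), f(q(c), q(q(cons(cons(q(cons(c, b)), b), cons(b, b))))))  →  cons(cons(b, b), f(c, q(q(cons(cons(q(cons(c, b)), b), cons(b, b))))))   [R1 at 2.1]
4. cons(cons(b, b), f(c, q(q(cons(cons(q(cons(c, b)), b), cons(b, b))))))  →  cons(cons(b, b), f(c, q(cons(cons(q(cons(c, b)), b), cons(b, b)))))   [R1 at 2.2]
5. cons(cons(b, b), f(c, q(cons(cons(q(cons(c, b)), b), cons(b, b)))))  →  cons(cons(b, b), f(c, cons(cons(q(cons(c, b)), b), cons(b, b))))   [R1 at 2.2]
6. cons(cons(b, b), f(c, cons(cons(q(cons(c, b)), b), cons(b, b))))  →  cons(cons(b, b), c)   [R3 at 2]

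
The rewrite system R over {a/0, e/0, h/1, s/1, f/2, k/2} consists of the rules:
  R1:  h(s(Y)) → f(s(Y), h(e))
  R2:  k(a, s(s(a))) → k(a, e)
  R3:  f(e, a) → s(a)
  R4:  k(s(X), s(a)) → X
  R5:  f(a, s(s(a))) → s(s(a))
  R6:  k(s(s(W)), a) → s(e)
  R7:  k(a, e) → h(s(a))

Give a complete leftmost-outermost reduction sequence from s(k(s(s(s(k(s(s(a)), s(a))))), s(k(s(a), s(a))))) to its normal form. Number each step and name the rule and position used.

1. s(k(s(s(s(k(s(s(a)), s(a))))), s(k(s(a), s(a)))))  →  s(k(s(s(s(s(a)))), s(k(s(a), s(a)))))   [R4 at 1.1.1.1.1]
2. s(k(s(s(s(s(a)))), s(k(s(a), s(a)))))  →  s(k(s(s(s(s(a)))), s(a)))   [R4 at 1.2.1]
3. s(k(s(s(s(s(a)))), s(a)))  →  s(s(s(s(a))))   [R4 at 1]

s(s(s(s(a))))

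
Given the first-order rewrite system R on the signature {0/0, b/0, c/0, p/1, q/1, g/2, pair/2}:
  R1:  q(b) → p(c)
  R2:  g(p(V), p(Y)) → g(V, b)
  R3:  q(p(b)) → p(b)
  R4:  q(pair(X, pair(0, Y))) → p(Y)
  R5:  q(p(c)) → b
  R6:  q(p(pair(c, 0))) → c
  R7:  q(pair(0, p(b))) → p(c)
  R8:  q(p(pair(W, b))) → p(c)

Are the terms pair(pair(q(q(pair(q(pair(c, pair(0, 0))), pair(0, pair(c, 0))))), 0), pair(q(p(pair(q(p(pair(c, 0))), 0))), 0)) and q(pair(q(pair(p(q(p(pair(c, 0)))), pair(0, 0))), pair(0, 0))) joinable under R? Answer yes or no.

no — NF(t₁) = pair(pair(c, 0), pair(c, 0)), NF(t₂) = p(0)

Reduce t₁ = pair(pair(q(q(pair(q(pair(c, pair(0, 0))), pair(0, pair(c, 0))))), 0), pair(q(p(pair(q(p(pair(c, 0))), 0))), 0)):
1. pair(pair(q(q(pair(q(pair(c, pair(0, 0))), pair(0, pair(c, 0))))), 0), pair(q(p(pair(q(p(pair(c, 0))), 0))), 0))  →  pair(pair(q(p(pair(c, 0))), 0), pair(q(p(pair(q(p(pair(c, 0))), 0))), 0))   [R4 at 1.1.1]
2. pair(pair(q(p(pair(c, 0))), 0), pair(q(p(pair(q(p(pair(c, 0))), 0))), 0))  →  pair(pair(c, 0), pair(q(p(pair(q(p(pair(c, 0))), 0))), 0))   [R6 at 1.1]
3. pair(pair(c, 0), pair(q(p(pair(q(p(pair(c, 0))), 0))), 0))  →  pair(pair(c, 0), pair(q(p(pair(c, 0))), 0))   [R6 at 2.1.1.1.1]
4. pair(pair(c, 0), pair(q(p(pair(c, 0))), 0))  →  pair(pair(c, 0), pair(c, 0))   [R6 at 2.1]

Reduce t₂ = q(pair(q(pair(p(q(p(pair(c, 0)))), pair(0, 0))), pair(0, 0))):
1. q(pair(q(pair(p(q(p(pair(c, 0)))), pair(0, 0))), pair(0, 0)))  →  p(0)   [R4 at ε]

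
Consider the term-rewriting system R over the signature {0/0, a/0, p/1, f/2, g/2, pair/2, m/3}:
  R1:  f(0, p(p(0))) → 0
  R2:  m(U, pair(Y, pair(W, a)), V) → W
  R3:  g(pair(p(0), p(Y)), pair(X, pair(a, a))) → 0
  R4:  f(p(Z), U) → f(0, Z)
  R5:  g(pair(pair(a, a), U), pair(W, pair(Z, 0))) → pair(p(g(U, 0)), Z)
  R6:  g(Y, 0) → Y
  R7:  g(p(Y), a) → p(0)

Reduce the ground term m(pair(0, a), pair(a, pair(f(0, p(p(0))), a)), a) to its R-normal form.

0

1. m(pair(0, a), pair(a, pair(f(0, p(p(0))), a)), a)  →  f(0, p(p(0)))   [R2 at ε]
2. f(0, p(p(0)))  →  0   [R1 at ε]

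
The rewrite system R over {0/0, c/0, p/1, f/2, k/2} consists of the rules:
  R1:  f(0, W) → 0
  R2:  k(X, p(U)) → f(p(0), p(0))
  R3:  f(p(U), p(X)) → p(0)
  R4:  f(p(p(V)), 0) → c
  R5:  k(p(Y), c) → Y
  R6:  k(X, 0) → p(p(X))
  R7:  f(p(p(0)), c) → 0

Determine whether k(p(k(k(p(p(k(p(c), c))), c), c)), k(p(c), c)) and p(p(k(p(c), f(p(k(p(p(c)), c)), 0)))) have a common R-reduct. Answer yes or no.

Reduce t₁ = k(p(k(k(p(p(k(p(c), c))), c), c)), k(p(c), c)):
1. k(p(k(k(p(p(k(p(c), c))), c), c)), k(p(c), c))  →  k(p(k(p(k(p(c), c)), c)), k(p(c), c))   [R5 at 1.1.1]
2. k(p(k(p(k(p(c), c)), c)), k(p(c), c))  →  k(p(k(p(c), c)), k(p(c), c))   [R5 at 1.1]
3. k(p(k(p(c), c)), k(p(c), c))  →  k(p(c), k(p(c), c))   [R5 at 1.1]
4. k(p(c), k(p(c), c))  →  k(p(c), c)   [R5 at 2]
5. k(p(c), c)  →  c   [R5 at ε]

Reduce t₂ = p(p(k(p(c), f(p(k(p(p(c)), c)), 0)))):
1. p(p(k(p(c), f(p(k(p(p(c)), c)), 0))))  →  p(p(k(p(c), f(p(p(c)), 0))))   [R5 at 1.1.2.1.1]
2. p(p(k(p(c), f(p(p(c)), 0))))  →  p(p(k(p(c), c)))   [R4 at 1.1.2]
3. p(p(k(p(c), c)))  →  p(p(c))   [R5 at 1.1]

no — NF(t₁) = c, NF(t₂) = p(p(c))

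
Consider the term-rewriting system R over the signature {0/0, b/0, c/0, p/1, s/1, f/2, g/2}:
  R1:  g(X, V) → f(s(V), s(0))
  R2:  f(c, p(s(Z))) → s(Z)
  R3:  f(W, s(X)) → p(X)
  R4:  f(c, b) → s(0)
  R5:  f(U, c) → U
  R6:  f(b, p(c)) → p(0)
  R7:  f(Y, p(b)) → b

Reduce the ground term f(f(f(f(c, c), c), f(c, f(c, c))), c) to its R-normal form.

c

1. f(f(f(f(c, c), c), f(c, f(c, c))), c)  →  f(f(f(c, c), c), f(c, f(c, c)))   [R5 at ε]
2. f(f(f(c, c), c), f(c, f(c, c)))  →  f(f(c, c), f(c, f(c, c)))   [R5 at 1]
3. f(f(c, c), f(c, f(c, c)))  →  f(c, f(c, f(c, c)))   [R5 at 1]
4. f(c, f(c, f(c, c)))  →  f(c, f(c, c))   [R5 at 2.2]
5. f(c, f(c, c))  →  f(c, c)   [R5 at 2]
6. f(c, c)  →  c   [R5 at ε]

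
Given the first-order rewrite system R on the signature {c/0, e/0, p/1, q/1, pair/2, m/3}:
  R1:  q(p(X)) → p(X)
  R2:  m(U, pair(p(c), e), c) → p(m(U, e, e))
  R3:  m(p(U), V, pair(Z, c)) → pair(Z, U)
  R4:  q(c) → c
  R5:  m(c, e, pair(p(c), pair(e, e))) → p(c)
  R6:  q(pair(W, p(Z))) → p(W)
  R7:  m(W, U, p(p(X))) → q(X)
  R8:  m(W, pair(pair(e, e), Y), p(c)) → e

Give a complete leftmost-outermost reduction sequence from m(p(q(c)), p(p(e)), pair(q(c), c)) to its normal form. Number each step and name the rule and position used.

pair(c, c)

1. m(p(q(c)), p(p(e)), pair(q(c), c))  →  pair(q(c), q(c))   [R3 at ε]
2. pair(q(c), q(c))  →  pair(c, q(c))   [R4 at 1]
3. pair(c, q(c))  →  pair(c, c)   [R4 at 2]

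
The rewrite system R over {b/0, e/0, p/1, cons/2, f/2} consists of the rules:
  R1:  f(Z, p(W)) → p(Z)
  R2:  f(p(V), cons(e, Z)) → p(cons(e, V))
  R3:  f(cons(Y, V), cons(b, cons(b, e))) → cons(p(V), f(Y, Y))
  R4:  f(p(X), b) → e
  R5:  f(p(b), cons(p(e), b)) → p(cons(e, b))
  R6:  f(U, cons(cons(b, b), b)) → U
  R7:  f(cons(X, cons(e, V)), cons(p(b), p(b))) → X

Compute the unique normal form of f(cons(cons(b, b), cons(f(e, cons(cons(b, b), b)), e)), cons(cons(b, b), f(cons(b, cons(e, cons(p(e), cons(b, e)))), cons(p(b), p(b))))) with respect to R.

cons(cons(b, b), cons(e, e))

1. f(cons(cons(b, b), cons(f(e, cons(cons(b, b), b)), e)), cons(cons(b, b), f(cons(b, cons(e, cons(p(e), cons(b, e)))), cons(p(b), p(b)))))  →  f(cons(cons(b, b), cons(e, e)), cons(cons(b, b), f(cons(b, cons(e, cons(p(e), cons(b, e)))), cons(p(b), p(b)))))   [R6 at 1.2.1]
2. f(cons(cons(b, b), cons(e, e)), cons(cons(b, b), f(cons(b, cons(e, cons(p(e), cons(b, e)))), cons(p(b), p(b)))))  →  f(cons(cons(b, b), cons(e, e)), cons(cons(b, b), b))   [R7 at 2.2]
3. f(cons(cons(b, b), cons(e, e)), cons(cons(b, b), b))  →  cons(cons(b, b), cons(e, e))   [R6 at ε]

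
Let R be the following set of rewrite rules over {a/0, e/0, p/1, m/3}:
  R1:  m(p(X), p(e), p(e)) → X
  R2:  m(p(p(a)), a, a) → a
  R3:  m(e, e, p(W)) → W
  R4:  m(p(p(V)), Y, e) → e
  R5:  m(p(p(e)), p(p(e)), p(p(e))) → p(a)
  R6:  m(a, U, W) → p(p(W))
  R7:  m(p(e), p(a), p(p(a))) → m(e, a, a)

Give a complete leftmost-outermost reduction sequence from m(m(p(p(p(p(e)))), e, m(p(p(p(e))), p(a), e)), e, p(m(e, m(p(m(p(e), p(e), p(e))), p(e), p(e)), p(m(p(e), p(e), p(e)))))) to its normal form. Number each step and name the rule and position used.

e

1. m(m(p(p(p(p(e)))), e, m(p(p(p(e))), p(a), e)), e, p(m(e, m(p(m(p(e), p(e), p(e))), p(e), p(e)), p(m(p(e), p(e), p(e))))))  →  m(m(p(p(p(p(e)))), e, e), e, p(m(e, m(p(m(p(e), p(e), p(e))), p(e), p(e)), p(m(p(e), p(e), p(e))))))   [R4 at 1.3]
2. m(m(p(p(p(p(e)))), e, e), e, p(m(e, m(p(m(p(e), p(e), p(e))), p(e), p(e)), p(m(p(e), p(e), p(e))))))  →  m(e, e, p(m(e, m(p(m(p(e), p(e), p(e))), p(e), p(e)), p(m(p(e), p(e), p(e))))))   [R4 at 1]
3. m(e, e, p(m(e, m(p(m(p(e), p(e), p(e))), p(e), p(e)), p(m(p(e), p(e), p(e))))))  →  m(e, m(p(m(p(e), p(e), p(e))), p(e), p(e)), p(m(p(e), p(e), p(e))))   [R3 at ε]
4. m(e, m(p(m(p(e), p(e), p(e))), p(e), p(e)), p(m(p(e), p(e), p(e))))  →  m(e, m(p(e), p(e), p(e)), p(m(p(e), p(e), p(e))))   [R1 at 2]
5. m(e, m(p(e), p(e), p(e)), p(m(p(e), p(e), p(e))))  →  m(e, e, p(m(p(e), p(e), p(e))))   [R1 at 2]
6. m(e, e, p(m(p(e), p(e), p(e))))  →  m(p(e), p(e), p(e))   [R3 at ε]
7. m(p(e), p(e), p(e))  →  e   [R1 at ε]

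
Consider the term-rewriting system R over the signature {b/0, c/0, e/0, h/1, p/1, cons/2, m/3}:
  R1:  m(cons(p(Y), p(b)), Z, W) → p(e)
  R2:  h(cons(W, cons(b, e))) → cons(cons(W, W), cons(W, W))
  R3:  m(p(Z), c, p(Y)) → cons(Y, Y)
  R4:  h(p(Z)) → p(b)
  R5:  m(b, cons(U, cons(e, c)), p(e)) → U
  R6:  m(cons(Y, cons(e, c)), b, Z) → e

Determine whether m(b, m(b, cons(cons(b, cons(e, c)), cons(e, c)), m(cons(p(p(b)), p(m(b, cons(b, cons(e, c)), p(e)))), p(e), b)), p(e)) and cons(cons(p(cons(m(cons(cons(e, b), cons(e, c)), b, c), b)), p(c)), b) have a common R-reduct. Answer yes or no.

Reduce t₁ = m(b, m(b, cons(cons(b, cons(e, c)), cons(e, c)), m(cons(p(p(b)), p(m(b, cons(b, cons(e, c)), p(e)))), p(e), b)), p(e)):
1. m(b, m(b, cons(cons(b, cons(e, c)), cons(e, c)), m(cons(p(p(b)), p(m(b, cons(b, cons(e, c)), p(e)))), p(e), b)), p(e))  →  m(b, m(b, cons(cons(b, cons(e, c)), cons(e, c)), m(cons(p(p(b)), p(b)), p(e), b)), p(e))   [R5 at 2.3.1.2.1]
2. m(b, m(b, cons(cons(b, cons(e, c)), cons(e, c)), m(cons(p(p(b)), p(b)), p(e), b)), p(e))  →  m(b, m(b, cons(cons(b, cons(e, c)), cons(e, c)), p(e)), p(e))   [R1 at 2.3]
3. m(b, m(b, cons(cons(b, cons(e, c)), cons(e, c)), p(e)), p(e))  →  m(b, cons(b, cons(e, c)), p(e))   [R5 at 2]
4. m(b, cons(b, cons(e, c)), p(e))  →  b   [R5 at ε]

Reduce t₂ = cons(cons(p(cons(m(cons(cons(e, b), cons(e, c)), b, c), b)), p(c)), b):
1. cons(cons(p(cons(m(cons(cons(e, b), cons(e, c)), b, c), b)), p(c)), b)  →  cons(cons(p(cons(e, b)), p(c)), b)   [R6 at 1.1.1.1]

no — NF(t₁) = b, NF(t₂) = cons(cons(p(cons(e, b)), p(c)), b)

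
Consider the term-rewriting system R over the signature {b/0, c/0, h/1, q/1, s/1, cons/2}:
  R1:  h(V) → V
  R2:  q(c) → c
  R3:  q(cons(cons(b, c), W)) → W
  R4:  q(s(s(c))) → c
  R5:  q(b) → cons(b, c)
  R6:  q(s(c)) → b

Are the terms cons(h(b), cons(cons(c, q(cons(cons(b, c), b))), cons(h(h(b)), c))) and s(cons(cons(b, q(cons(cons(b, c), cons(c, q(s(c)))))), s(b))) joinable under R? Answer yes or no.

Reduce t₁ = cons(h(b), cons(cons(c, q(cons(cons(b, c), b))), cons(h(h(b)), c))):
1. cons(h(b), cons(cons(c, q(cons(cons(b, c), b))), cons(h(h(b)), c)))  →  cons(b, cons(cons(c, q(cons(cons(b, c), b))), cons(h(h(b)), c)))   [R1 at 1]
2. cons(b, cons(cons(c, q(cons(cons(b, c), b))), cons(h(h(b)), c)))  →  cons(b, cons(cons(c, b), cons(h(h(b)), c)))   [R3 at 2.1.2]
3. cons(b, cons(cons(c, b), cons(h(h(b)), c)))  →  cons(b, cons(cons(c, b), cons(h(b), c)))   [R1 at 2.2.1]
4. cons(b, cons(cons(c, b), cons(h(b), c)))  →  cons(b, cons(cons(c, b), cons(b, c)))   [R1 at 2.2.1]

Reduce t₂ = s(cons(cons(b, q(cons(cons(b, c), cons(c, q(s(c)))))), s(b))):
1. s(cons(cons(b, q(cons(cons(b, c), cons(c, q(s(c)))))), s(b)))  →  s(cons(cons(b, cons(c, q(s(c)))), s(b)))   [R3 at 1.1.2]
2. s(cons(cons(b, cons(c, q(s(c)))), s(b)))  →  s(cons(cons(b, cons(c, b)), s(b)))   [R6 at 1.1.2.2]

no — NF(t₁) = cons(b, cons(cons(c, b), cons(b, c))), NF(t₂) = s(cons(cons(b, cons(c, b)), s(b)))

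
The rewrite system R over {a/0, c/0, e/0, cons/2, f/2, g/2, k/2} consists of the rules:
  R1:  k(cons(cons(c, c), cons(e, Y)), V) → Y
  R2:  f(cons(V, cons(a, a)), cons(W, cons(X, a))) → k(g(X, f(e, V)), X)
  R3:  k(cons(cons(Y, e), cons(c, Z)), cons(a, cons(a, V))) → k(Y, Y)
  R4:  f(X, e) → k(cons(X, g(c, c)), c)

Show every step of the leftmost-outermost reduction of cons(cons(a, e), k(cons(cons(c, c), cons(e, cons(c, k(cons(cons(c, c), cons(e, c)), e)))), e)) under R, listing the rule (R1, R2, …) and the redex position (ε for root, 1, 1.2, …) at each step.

cons(cons(a, e), cons(c, c))

1. cons(cons(a, e), k(cons(cons(c, c), cons(e, cons(c, k(cons(cons(c, c), cons(e, c)), e)))), e))  →  cons(cons(a, e), cons(c, k(cons(cons(c, c), cons(e, c)), e)))   [R1 at 2]
2. cons(cons(a, e), cons(c, k(cons(cons(c, c), cons(e, c)), e)))  →  cons(cons(a, e), cons(c, c))   [R1 at 2.2]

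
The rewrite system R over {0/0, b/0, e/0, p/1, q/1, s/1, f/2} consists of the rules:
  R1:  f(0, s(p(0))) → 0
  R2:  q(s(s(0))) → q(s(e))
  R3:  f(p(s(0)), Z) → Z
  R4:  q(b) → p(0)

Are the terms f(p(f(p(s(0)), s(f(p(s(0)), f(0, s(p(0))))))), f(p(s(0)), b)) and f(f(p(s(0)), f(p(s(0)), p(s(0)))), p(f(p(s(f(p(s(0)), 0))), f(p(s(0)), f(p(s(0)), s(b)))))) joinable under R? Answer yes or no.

Reduce t₁ = f(p(f(p(s(0)), s(f(p(s(0)), f(0, s(p(0))))))), f(p(s(0)), b)):
1. f(p(f(p(s(0)), s(f(p(s(0)), f(0, s(p(0))))))), f(p(s(0)), b))  →  f(p(s(f(p(s(0)), f(0, s(p(0)))))), f(p(s(0)), b))   [R3 at 1.1]
2. f(p(s(f(p(s(0)), f(0, s(p(0)))))), f(p(s(0)), b))  →  f(p(s(f(0, s(p(0))))), f(p(s(0)), b))   [R3 at 1.1.1]
3. f(p(s(f(0, s(p(0))))), f(p(s(0)), b))  →  f(p(s(0)), f(p(s(0)), b))   [R1 at 1.1.1]
4. f(p(s(0)), f(p(s(0)), b))  →  f(p(s(0)), b)   [R3 at ε]
5. f(p(s(0)), b)  →  b   [R3 at ε]

Reduce t₂ = f(f(p(s(0)), f(p(s(0)), p(s(0)))), p(f(p(s(f(p(s(0)), 0))), f(p(s(0)), f(p(s(0)), s(b)))))):
1. f(f(p(s(0)), f(p(s(0)), p(s(0)))), p(f(p(s(f(p(s(0)), 0))), f(p(s(0)), f(p(s(0)), s(b))))))  →  f(f(p(s(0)), p(s(0))), p(f(p(s(f(p(s(0)), 0))), f(p(s(0)), f(p(s(0)), s(b))))))   [R3 at 1]
2. f(f(p(s(0)), p(s(0))), p(f(p(s(f(p(s(0)), 0))), f(p(s(0)), f(p(s(0)), s(b))))))  →  f(p(s(0)), p(f(p(s(f(p(s(0)), 0))), f(p(s(0)), f(p(s(0)), s(b))))))   [R3 at 1]
3. f(p(s(0)), p(f(p(s(f(p(s(0)), 0))), f(p(s(0)), f(p(s(0)), s(b))))))  →  p(f(p(s(f(p(s(0)), 0))), f(p(s(0)), f(p(s(0)), s(b)))))   [R3 at ε]
4. p(f(p(s(f(p(s(0)), 0))), f(p(s(0)), f(p(s(0)), s(b)))))  →  p(f(p(s(0)), f(p(s(0)), f(p(s(0)), s(b)))))   [R3 at 1.1.1.1]
5. p(f(p(s(0)), f(p(s(0)), f(p(s(0)), s(b)))))  →  p(f(p(s(0)), f(p(s(0)), s(b))))   [R3 at 1]
6. p(f(p(s(0)), f(p(s(0)), s(b))))  →  p(f(p(s(0)), s(b)))   [R3 at 1]
7. p(f(p(s(0)), s(b)))  →  p(s(b))   [R3 at 1]

no — NF(t₁) = b, NF(t₂) = p(s(b))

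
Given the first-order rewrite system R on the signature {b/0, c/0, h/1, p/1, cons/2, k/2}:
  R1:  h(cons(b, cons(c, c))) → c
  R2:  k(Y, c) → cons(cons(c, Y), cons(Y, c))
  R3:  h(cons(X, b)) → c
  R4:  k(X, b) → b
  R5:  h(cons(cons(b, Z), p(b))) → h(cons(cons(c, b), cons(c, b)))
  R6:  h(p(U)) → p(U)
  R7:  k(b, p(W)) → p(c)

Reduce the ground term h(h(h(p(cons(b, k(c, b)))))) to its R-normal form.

1. h(h(h(p(cons(b, k(c, b))))))  →  h(h(p(cons(b, k(c, b)))))   [R6 at 1.1]
2. h(h(p(cons(b, k(c, b)))))  →  h(p(cons(b, k(c, b))))   [R6 at 1]
3. h(p(cons(b, k(c, b))))  →  p(cons(b, k(c, b)))   [R6 at ε]
4. p(cons(b, k(c, b)))  →  p(cons(b, b))   [R4 at 1.2]

p(cons(b, b))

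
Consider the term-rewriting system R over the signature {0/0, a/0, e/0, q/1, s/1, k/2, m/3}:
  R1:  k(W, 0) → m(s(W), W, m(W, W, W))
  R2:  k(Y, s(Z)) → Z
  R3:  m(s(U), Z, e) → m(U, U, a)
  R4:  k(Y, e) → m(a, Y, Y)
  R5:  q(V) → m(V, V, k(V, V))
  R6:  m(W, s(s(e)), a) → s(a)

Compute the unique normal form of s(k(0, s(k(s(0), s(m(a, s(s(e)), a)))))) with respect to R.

1. s(k(0, s(k(s(0), s(m(a, s(s(e)), a))))))  →  s(k(s(0), s(m(a, s(s(e)), a))))   [R2 at 1]
2. s(k(s(0), s(m(a, s(s(e)), a))))  →  s(m(a, s(s(e)), a))   [R2 at 1]
3. s(m(a, s(s(e)), a))  →  s(s(a))   [R6 at 1]

s(s(a))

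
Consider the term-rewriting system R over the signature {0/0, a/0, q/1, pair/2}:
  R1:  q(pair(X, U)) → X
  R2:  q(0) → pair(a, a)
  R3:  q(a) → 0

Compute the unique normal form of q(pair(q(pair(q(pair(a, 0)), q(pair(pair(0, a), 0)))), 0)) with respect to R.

1. q(pair(q(pair(q(pair(a, 0)), q(pair(pair(0, a), 0)))), 0))  →  q(pair(q(pair(a, 0)), q(pair(pair(0, a), 0))))   [R1 at ε]
2. q(pair(q(pair(a, 0)), q(pair(pair(0, a), 0))))  →  q(pair(a, 0))   [R1 at ε]
3. q(pair(a, 0))  →  a   [R1 at ε]

a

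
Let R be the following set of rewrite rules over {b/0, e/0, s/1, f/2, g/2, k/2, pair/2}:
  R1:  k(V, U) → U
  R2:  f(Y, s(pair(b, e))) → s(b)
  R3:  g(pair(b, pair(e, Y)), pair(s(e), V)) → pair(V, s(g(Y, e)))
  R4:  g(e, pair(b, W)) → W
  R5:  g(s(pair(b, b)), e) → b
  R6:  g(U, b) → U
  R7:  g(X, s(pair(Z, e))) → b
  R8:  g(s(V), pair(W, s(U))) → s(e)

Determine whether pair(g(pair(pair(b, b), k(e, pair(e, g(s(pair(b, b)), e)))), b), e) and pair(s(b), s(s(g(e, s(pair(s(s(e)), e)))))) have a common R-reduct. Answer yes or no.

Reduce t₁ = pair(g(pair(pair(b, b), k(e, pair(e, g(s(pair(b, b)), e)))), b), e):
1. pair(g(pair(pair(b, b), k(e, pair(e, g(s(pair(b, b)), e)))), b), e)  →  pair(pair(pair(b, b), k(e, pair(e, g(s(pair(b, b)), e)))), e)   [R6 at 1]
2. pair(pair(pair(b, b), k(e, pair(e, g(s(pair(b, b)), e)))), e)  →  pair(pair(pair(b, b), pair(e, g(s(pair(b, b)), e))), e)   [R1 at 1.2]
3. pair(pair(pair(b, b), pair(e, g(s(pair(b, b)), e))), e)  →  pair(pair(pair(b, b), pair(e, b)), e)   [R5 at 1.2.2]

Reduce t₂ = pair(s(b), s(s(g(e, s(pair(s(s(e)), e)))))):
1. pair(s(b), s(s(g(e, s(pair(s(s(e)), e))))))  →  pair(s(b), s(s(b)))   [R7 at 2.1.1]

no — NF(t₁) = pair(pair(pair(b, b), pair(e, b)), e), NF(t₂) = pair(s(b), s(s(b)))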